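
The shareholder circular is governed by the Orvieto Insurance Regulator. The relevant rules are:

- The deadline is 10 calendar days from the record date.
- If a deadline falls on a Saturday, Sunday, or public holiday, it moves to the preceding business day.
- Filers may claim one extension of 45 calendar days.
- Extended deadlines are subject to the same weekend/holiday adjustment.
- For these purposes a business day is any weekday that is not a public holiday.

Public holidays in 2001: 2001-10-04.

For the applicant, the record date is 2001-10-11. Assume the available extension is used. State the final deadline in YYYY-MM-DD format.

Trigger date 2001-10-11 + 10 calendar days = 2001-10-21.
Because 2001-10-21 is a Sunday, the deadline becomes 2001-10-19 (Friday).
Applying the 45-calendar-day extension: 2001-10-19 + 45 days = 2001-12-03.
2001-12-03 is a Monday and not a listed holiday, so it stands.
Final deadline: 2001-12-03.

2001-12-03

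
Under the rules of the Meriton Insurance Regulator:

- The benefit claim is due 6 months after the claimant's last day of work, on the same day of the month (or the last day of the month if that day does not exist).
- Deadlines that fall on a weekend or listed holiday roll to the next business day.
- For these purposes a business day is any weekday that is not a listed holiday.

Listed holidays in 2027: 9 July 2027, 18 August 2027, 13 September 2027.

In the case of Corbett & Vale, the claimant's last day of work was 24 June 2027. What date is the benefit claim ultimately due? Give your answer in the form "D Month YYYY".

24 December 2027

6 months after 24 June 2027, on the same day of the month, is 24 December 2027.
24 December 2027 is a Friday and not a listed holiday, so it stands.
Deadline: 24 December 2027.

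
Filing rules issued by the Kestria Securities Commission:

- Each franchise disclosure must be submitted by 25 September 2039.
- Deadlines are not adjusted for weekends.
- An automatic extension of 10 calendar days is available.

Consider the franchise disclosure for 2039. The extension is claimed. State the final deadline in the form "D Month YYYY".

The stated deadline is 25 September 2039.
25 September 2039 is a Sunday; no weekend or holiday adjustment applies.
The 10-calendar-day extension moves the deadline from 25 September 2039 to 5 October 2039.
5 October 2039 is a Wednesday; no weekend or holiday adjustment applies.
Deadline: 5 October 2039.

5 October 2039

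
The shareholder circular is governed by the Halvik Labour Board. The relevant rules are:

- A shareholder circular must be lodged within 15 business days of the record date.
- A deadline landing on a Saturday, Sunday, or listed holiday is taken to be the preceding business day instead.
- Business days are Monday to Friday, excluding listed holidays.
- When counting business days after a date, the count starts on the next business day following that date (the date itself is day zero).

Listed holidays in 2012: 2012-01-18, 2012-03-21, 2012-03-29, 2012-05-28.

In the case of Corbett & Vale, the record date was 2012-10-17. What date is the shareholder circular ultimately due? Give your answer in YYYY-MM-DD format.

Starting the day after 2012-10-17 and counting 15 business days lands on 2012-11-07.
2012-11-07 is a Wednesday and not a listed holiday, so it stands.
So the filing is due 2012-11-07.

2012-11-07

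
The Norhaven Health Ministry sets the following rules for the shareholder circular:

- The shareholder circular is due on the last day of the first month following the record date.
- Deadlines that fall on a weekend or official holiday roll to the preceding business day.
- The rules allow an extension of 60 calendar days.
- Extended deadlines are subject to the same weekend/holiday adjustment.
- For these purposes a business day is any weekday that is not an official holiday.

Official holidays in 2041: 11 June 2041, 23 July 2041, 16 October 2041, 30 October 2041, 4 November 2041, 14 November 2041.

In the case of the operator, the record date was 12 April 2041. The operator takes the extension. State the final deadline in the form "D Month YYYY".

30 July 2041

1 month after 12 April 2041 falls in May 2041; the last day of that month is 31 May 2041.
31 May 2041 (Friday) is already a business day.
Add the 60 calendar-day extension to 31 May 2041: 30 July 2041.
Since 30 July 2041 is a Tuesday and not a holiday, the date is unchanged.
So the filing is due 30 July 2041.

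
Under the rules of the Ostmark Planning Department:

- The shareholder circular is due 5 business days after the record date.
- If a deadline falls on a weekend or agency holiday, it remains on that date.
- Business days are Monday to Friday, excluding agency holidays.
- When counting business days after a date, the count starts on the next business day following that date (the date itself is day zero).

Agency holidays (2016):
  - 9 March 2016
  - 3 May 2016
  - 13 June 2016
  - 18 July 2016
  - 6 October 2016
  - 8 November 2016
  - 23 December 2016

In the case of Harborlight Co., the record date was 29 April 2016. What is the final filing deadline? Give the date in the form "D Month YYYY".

9 May 2016

Starting the day after 29 April 2016 and counting 5 business days lands on 9 May 2016.
No adjustment is made for weekends or holidays, so 9 May 2016 stands.
So the filing is due 9 May 2016.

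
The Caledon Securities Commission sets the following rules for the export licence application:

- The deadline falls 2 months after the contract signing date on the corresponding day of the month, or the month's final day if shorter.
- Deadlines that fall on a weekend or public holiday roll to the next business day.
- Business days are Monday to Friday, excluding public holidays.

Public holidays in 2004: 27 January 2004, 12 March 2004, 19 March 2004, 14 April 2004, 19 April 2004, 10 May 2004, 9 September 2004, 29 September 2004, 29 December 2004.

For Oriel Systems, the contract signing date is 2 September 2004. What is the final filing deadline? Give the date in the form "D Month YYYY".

2 November 2004

Moving 2 months forward from 2 September 2004 on the corresponding day gives 2 November 2004.
2 November 2004 falls on a Tuesday, which is a business day, so no adjustment is needed.
The final due date is 2 November 2004.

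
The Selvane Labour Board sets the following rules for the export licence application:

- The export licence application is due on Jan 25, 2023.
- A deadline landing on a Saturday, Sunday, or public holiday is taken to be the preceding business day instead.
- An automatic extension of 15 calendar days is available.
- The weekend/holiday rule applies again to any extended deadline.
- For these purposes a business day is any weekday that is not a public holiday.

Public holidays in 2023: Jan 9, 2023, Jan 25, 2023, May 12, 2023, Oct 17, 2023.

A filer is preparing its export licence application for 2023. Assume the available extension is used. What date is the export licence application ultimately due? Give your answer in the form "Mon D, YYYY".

Feb 8, 2023

The statutory due date is Jan 25, 2023.
Jan 25, 2023 is a listed holiday; the preceding business day is Jan 24, 2023 (Tuesday).
With the 15-day extension, Jan 24, 2023 becomes Feb 8, 2023.
Feb 8, 2023 falls on a Wednesday, which is a business day, so no adjustment is needed.
Final deadline: Feb 8, 2023.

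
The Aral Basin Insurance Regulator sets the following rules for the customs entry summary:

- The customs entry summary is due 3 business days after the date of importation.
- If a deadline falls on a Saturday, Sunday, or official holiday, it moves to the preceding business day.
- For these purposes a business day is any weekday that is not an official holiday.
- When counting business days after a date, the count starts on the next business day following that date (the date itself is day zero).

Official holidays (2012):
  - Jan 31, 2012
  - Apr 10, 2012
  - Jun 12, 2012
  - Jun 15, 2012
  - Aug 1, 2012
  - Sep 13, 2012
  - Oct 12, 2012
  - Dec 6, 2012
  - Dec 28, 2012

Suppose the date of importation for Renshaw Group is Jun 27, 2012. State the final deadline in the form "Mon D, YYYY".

Jul 2, 2012

Counting 3 business days after Jun 27, 2012 (skipping weekends and listed holidays) reaches Jul 2, 2012.
Jul 2, 2012 is a Monday and not a listed holiday, so it stands.
The final due date is Jul 2, 2012.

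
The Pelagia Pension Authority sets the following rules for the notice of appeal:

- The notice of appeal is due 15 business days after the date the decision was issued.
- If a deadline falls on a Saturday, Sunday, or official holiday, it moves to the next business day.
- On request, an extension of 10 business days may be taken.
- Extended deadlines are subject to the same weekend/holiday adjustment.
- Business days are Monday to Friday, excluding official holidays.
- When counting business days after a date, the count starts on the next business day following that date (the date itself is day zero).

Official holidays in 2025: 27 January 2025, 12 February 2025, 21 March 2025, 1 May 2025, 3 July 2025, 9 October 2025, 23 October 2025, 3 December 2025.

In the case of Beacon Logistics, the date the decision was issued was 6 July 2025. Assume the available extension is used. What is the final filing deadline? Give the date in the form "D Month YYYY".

8 August 2025

Counting 15 business days after 6 July 2025 (skipping weekends and listed holidays) reaches 25 July 2025.
25 July 2025 (Friday) is already a business day.
Counting 10 further business days from 25 July 2025 reaches 8 August 2025.
8 August 2025 falls on a Friday, which is a business day, so no adjustment is needed.
Deadline: 8 August 2025.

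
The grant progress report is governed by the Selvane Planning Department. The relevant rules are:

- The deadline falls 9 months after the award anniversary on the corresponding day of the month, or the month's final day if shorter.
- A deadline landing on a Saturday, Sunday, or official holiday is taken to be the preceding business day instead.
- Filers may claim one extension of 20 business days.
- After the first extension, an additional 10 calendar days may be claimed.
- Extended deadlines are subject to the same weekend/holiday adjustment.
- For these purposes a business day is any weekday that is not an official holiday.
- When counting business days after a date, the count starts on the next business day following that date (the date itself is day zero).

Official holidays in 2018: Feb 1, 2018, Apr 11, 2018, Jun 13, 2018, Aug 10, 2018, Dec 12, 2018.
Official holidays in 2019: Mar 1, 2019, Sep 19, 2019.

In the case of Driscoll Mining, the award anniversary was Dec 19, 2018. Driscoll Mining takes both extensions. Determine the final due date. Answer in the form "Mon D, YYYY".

Oct 25, 2019

9 months after Dec 19, 2018, on the same day of the month, is Sep 19, 2019.
Sep 19, 2019 falls on a listed holiday. Rolling to the preceding business day gives Sep 18, 2019, a Wednesday.
The 20-business-day extension runs from Sep 18, 2019 to Oct 17, 2019.
Since Oct 17, 2019 is a Thursday and not a holiday, the date is unchanged.
Add the 10 calendar-day extension to Oct 17, 2019: Oct 27, 2019.
Because Oct 27, 2019 is a Sunday, the deadline becomes Oct 25, 2019 (Friday).
Final deadline: Oct 25, 2019.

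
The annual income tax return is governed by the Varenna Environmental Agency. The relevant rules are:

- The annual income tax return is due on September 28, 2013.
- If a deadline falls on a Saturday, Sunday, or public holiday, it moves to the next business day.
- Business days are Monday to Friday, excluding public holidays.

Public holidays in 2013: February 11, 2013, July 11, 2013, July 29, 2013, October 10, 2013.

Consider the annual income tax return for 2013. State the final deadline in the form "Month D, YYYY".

Start from the fixed due date, September 28, 2013.
September 28, 2013 is a Saturday; the next business day is September 30, 2013 (Monday).
The final due date is September 30, 2013.

September 30, 2013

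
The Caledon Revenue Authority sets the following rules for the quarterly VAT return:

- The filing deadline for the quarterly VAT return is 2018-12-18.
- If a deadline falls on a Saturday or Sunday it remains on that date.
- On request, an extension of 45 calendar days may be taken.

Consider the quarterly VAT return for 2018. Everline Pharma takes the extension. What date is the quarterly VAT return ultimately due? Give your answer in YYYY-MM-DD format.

The stated deadline is 2018-12-18.
No adjustment is made for weekends or holidays, so 2018-12-18 stands.
With the 45-day extension, 2018-12-18 becomes 2019-02-01.
No adjustment is made for weekends or holidays, so 2019-02-01 stands.
So the filing is due 2019-02-01.

2019-02-01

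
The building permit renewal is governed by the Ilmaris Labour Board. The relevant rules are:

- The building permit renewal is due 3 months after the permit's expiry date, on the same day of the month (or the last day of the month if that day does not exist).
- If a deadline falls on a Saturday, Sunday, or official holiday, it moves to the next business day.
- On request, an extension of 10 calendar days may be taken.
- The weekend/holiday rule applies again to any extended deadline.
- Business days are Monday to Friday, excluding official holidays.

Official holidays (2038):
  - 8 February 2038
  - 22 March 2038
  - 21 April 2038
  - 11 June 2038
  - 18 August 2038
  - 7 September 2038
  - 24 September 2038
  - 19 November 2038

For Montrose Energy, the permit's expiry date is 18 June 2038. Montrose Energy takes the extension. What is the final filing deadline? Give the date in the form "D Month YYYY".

30 September 2038

3 months after 18 June 2038, on the same day of the month, is 18 September 2038.
18 September 2038 is a Saturday, so it moves to the next business day, 20 September 2038 (Monday).
The 10-calendar-day extension moves the deadline from 20 September 2038 to 30 September 2038.
30 September 2038 is a Thursday and not a listed holiday, so it stands.
Deadline: 30 September 2038.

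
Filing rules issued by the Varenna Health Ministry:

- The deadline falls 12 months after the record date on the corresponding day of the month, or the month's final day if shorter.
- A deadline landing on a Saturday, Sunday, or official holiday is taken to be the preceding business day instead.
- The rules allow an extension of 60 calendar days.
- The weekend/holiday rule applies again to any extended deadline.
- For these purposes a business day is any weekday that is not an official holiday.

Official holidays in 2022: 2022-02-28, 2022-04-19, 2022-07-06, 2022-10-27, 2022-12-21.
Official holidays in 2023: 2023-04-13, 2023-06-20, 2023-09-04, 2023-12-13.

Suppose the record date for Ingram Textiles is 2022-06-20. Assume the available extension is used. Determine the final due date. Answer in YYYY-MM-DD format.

Moving 12 months forward from 2022-06-20 on the corresponding day gives 2023-06-20.
2023-06-20 falls on a listed holiday. Rolling to the preceding business day gives 2023-06-19, a Monday.
The 60-calendar-day extension moves the deadline from 2023-06-19 to 2023-08-18.
2023-08-18 falls on a Friday, which is a business day, so no adjustment is needed.
Deadline: 2023-08-18.

2023-08-18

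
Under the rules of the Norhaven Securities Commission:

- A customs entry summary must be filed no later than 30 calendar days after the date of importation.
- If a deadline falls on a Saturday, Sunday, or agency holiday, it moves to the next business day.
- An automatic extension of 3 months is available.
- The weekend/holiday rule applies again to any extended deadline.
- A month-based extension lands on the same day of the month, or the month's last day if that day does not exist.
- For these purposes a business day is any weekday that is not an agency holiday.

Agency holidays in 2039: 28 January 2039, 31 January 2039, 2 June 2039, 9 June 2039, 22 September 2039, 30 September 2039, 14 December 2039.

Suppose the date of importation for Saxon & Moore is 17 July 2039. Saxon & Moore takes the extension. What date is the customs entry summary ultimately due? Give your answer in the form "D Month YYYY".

16 November 2039

From 17 July 2039, 30 calendar days later is 16 August 2039.
Since 16 August 2039 is a Tuesday and not a holiday, the date is unchanged.
Add 3 months to 16 August 2039: 16 November 2039.
16 November 2039 is a Wednesday and not a listed holiday, so it stands.
Final deadline: 16 November 2039.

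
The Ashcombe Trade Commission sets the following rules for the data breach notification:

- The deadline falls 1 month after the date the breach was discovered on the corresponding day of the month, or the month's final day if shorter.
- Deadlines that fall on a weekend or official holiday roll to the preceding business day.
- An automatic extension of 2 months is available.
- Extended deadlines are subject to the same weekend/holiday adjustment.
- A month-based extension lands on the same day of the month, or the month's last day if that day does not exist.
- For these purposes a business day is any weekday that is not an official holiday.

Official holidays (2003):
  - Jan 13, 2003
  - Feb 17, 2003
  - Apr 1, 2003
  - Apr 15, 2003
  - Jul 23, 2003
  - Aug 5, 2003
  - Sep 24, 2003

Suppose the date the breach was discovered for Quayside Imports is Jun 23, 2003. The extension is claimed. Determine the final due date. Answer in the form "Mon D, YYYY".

Moving 1 month forward from Jun 23, 2003 on the corresponding day gives Jul 23, 2003.
Jul 23, 2003 is a listed holiday; the preceding business day is Jul 22, 2003 (Tuesday).
Applying the 2 months extension: 2 months after Jul 22, 2003 is Sep 22, 2003.
Sep 22, 2003 falls on a Monday, which is a business day, so no adjustment is needed.
So the filing is due Sep 22, 2003.

Sep 22, 2003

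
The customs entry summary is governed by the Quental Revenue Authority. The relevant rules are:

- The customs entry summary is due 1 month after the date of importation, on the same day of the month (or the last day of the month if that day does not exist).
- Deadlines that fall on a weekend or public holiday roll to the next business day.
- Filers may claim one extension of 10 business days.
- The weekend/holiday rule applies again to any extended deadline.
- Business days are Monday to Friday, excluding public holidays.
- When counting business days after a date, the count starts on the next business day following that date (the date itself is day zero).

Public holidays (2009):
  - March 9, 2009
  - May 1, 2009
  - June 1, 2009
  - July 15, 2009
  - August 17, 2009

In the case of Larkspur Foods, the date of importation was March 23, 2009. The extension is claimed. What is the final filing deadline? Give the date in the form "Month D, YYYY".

May 8, 2009

1 month from March 23, 2009 is April 23, 2009.
April 23, 2009 (Thursday) is already a business day.
Counting 10 further business days from April 23, 2009 reaches May 8, 2009.
May 8, 2009 is a Friday and not a listed holiday, so it stands.
Deadline: May 8, 2009.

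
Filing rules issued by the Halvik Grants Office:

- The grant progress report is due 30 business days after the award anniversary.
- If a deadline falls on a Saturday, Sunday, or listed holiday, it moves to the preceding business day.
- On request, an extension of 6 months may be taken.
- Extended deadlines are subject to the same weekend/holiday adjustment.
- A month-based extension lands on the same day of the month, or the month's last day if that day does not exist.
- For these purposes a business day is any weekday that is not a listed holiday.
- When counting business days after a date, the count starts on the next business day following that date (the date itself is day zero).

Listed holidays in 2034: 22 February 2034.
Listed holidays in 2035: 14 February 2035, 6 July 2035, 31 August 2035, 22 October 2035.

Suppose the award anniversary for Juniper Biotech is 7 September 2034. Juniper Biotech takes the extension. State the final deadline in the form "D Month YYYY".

19 April 2035

30 business days after 7 September 2034, excluding weekends and holidays, is 19 October 2034.
19 October 2034 falls on a Thursday, which is a business day, so no adjustment is needed.
Applying the 6 months extension: 6 months after 19 October 2034 is 19 April 2035.
19 April 2035 falls on a Thursday, which is a business day, so no adjustment is needed.
Final deadline: 19 April 2035.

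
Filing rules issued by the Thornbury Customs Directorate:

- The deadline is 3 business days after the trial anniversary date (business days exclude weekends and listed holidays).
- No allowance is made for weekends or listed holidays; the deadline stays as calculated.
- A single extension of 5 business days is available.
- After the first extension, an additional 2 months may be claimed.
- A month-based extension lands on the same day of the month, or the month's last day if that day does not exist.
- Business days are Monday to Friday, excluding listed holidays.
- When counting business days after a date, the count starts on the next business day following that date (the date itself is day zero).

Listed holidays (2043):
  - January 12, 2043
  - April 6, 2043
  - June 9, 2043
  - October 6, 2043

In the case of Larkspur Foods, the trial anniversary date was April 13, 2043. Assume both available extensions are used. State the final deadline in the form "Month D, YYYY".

Starting the day after April 13, 2043 and counting 3 business days lands on April 16, 2043.
No adjustment is made for weekends or holidays, so April 16, 2043 stands.
Applying the 5-business-day extension: 5 business days after April 16, 2043 is April 23, 2043.
April 23, 2043 falls on a Thursday. The rules make no weekend/holiday allowance, so it remains April 23, 2043.
The 2 months extension carries April 23, 2043 to June 23, 2043.
June 23, 2043 is a Tuesday; no weekend or holiday adjustment applies.
So the filing is due June 23, 2043.

June 23, 2043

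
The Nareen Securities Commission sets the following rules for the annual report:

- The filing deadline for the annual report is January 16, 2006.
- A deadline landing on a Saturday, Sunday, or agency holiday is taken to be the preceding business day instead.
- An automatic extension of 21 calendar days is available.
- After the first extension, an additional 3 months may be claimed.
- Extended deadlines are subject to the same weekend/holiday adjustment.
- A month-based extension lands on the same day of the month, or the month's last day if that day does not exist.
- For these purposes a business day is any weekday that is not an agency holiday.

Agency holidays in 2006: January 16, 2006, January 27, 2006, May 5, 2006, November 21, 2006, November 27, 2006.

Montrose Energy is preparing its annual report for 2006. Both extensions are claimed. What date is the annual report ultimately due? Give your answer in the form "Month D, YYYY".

The statutory due date is January 16, 2006.
Because January 16, 2006 is a listed holiday, the deadline becomes January 13, 2006 (Friday).
With the 21-day extension, January 13, 2006 becomes February 3, 2006.
February 3, 2006 falls on a Friday, which is a business day, so no adjustment is needed.
Applying the 3 months extension: 3 months after February 3, 2006 is May 3, 2006.
May 3, 2006 is a Wednesday and not a listed holiday, so it stands.
So the filing is due May 3, 2006.

May 3, 2006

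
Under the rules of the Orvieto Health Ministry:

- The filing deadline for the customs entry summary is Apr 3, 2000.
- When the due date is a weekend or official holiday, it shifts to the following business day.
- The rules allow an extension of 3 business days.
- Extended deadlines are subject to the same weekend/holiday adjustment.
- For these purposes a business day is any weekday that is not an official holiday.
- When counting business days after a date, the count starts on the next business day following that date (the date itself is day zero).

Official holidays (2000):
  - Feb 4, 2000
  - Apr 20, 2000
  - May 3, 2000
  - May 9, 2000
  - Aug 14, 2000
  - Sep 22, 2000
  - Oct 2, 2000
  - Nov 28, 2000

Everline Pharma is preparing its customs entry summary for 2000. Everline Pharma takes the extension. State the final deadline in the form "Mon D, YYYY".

Apr 6, 2000

The statutory due date is Apr 3, 2000.
Apr 3, 2000 is a Monday and not a listed holiday, so it stands.
The 3-business-day extension runs from Apr 3, 2000 to Apr 6, 2000.
Apr 6, 2000 falls on a Thursday, which is a business day, so no adjustment is needed.
So the filing is due Apr 6, 2000.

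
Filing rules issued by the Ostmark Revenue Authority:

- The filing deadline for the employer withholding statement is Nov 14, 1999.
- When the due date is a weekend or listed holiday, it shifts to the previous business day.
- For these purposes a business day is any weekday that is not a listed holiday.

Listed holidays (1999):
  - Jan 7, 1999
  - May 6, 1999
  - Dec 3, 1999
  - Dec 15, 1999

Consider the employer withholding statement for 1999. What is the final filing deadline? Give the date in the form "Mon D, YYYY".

The stated deadline is Nov 14, 1999.
Nov 14, 1999 is a Sunday; the preceding business day is Nov 12, 1999 (Friday).
So the filing is due Nov 12, 1999.

Nov 12, 1999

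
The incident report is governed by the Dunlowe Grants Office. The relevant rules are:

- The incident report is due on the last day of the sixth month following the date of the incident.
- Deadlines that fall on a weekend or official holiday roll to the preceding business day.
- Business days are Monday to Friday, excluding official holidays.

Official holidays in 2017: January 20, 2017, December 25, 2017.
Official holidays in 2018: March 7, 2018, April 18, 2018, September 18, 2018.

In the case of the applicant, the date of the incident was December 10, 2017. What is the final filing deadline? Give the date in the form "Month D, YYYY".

June 29, 2018

The sixth month after December 10, 2017 is June 2018, whose last day is June 30, 2018.
June 30, 2018 is a Saturday, so it moves to the preceding business day, June 29, 2018 (Friday).
Deadline: June 29, 2018.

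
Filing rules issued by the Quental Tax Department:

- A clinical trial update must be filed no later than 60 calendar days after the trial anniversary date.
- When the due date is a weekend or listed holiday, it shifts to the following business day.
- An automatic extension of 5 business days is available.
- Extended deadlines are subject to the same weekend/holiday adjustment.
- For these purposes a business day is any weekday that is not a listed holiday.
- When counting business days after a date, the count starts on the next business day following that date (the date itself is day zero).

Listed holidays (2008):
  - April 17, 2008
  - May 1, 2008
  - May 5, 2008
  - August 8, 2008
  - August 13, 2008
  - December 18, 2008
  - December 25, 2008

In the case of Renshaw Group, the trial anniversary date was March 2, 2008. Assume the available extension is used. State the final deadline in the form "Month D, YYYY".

From March 2, 2008, 60 calendar days later is May 1, 2008.
May 1, 2008 is a listed holiday, so it moves to the next business day, May 2, 2008 (Friday).
Applying the 5-business-day extension: 5 business days after May 2, 2008 is May 12, 2008.
Since May 12, 2008 is a Monday and not a holiday, the date is unchanged.
The final due date is May 12, 2008.

May 12, 2008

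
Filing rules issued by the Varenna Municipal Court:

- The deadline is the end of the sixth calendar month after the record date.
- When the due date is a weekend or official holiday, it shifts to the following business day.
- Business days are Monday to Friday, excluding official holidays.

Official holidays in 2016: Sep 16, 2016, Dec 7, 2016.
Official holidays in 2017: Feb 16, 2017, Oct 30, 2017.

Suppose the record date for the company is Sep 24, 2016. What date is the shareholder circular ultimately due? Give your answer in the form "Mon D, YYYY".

6 months after Sep 24, 2016 is March 2017; that month ends on Mar 31, 2017.
Mar 31, 2017 is a Friday and not a listed holiday, so it stands.
Final deadline: Mar 31, 2017.

Mar 31, 2017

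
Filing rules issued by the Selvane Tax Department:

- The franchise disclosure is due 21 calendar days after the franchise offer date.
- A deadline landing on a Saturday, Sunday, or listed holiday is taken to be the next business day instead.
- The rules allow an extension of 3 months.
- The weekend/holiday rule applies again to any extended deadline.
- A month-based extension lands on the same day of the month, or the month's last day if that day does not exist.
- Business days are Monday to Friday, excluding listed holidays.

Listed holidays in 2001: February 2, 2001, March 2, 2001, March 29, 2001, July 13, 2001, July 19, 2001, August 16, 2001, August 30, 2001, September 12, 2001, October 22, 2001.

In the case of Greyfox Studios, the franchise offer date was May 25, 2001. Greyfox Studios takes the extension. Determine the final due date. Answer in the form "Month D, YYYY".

Trigger date May 25, 2001 + 21 calendar days = June 15, 2001.
June 15, 2001 (Friday) is already a business day.
Applying the 3 months extension: 3 months after June 15, 2001 is September 15, 2001.
September 15, 2001 is a Saturday, so it moves to the next business day, September 17, 2001 (Monday).
Final deadline: September 17, 2001.

September 17, 2001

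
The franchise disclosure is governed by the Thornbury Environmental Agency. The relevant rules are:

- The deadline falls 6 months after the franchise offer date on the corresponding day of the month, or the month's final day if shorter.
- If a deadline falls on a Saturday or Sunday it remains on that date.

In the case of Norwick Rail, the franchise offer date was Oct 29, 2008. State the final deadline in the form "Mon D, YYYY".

Apr 29, 2009

6 months from Oct 29, 2008 is Apr 29, 2009.
Apr 29, 2009 falls on a Wednesday. The rules make no weekend/holiday allowance, so it remains Apr 29, 2009.
Final deadline: Apr 29, 2009.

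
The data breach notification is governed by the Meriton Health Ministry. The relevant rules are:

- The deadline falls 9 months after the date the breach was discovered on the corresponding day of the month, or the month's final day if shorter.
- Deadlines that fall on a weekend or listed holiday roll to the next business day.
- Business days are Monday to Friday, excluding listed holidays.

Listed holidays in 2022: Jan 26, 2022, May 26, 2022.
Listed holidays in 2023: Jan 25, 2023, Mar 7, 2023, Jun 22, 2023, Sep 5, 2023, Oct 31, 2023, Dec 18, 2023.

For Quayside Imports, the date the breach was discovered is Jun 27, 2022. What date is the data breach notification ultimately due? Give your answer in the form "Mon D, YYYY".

9 months from Jun 27, 2022 is Mar 27, 2023.
Mar 27, 2023 is a Monday and not a listed holiday, so it stands.
Final deadline: Mar 27, 2023.

Mar 27, 2023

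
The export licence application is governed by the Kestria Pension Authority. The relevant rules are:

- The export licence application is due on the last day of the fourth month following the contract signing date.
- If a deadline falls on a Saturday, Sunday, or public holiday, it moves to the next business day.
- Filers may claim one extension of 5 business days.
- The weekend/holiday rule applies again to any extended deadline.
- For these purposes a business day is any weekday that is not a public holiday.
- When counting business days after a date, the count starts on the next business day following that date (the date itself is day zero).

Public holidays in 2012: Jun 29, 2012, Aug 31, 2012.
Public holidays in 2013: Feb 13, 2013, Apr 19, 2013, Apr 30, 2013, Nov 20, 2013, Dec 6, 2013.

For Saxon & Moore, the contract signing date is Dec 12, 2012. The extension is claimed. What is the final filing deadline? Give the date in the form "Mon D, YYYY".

May 8, 2013

The fourth month after Dec 12, 2012 is April 2013, whose last day is Apr 30, 2013.
Because Apr 30, 2013 is a listed holiday, the deadline becomes May 1, 2013 (Wednesday).
Counting 5 further business days from May 1, 2013 reaches May 8, 2013.
May 8, 2013 (Wednesday) is already a business day.
Final deadline: May 8, 2013.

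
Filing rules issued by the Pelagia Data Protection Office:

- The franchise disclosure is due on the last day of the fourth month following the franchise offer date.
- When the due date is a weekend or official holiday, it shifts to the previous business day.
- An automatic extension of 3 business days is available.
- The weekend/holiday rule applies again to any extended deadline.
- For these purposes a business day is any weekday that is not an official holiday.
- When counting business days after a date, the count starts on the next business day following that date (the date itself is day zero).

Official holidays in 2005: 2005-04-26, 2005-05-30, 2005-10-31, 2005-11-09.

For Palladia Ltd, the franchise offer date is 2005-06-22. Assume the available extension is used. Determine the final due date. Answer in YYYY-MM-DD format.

The fourth month after 2005-06-22 is October 2005, whose last day is 2005-10-31.
2005-10-31 falls on a listed holiday. Rolling to the preceding business day gives 2005-10-28, a Friday.
The 3-business-day extension runs from 2005-10-28 to 2005-11-03.
2005-11-03 is a Thursday and not a listed holiday, so it stands.
The final due date is 2005-11-03.

2005-11-03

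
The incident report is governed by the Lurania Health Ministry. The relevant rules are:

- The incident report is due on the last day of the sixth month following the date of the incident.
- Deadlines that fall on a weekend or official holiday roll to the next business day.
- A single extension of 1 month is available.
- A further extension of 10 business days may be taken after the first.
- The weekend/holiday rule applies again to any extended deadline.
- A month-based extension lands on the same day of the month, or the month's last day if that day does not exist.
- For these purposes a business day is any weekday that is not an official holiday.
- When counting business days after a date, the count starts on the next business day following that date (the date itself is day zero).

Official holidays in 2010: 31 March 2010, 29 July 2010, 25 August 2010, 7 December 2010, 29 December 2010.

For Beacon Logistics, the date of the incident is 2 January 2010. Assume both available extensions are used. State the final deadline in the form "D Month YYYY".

16 September 2010

6 months after 2 January 2010 falls in July 2010; the last day of that month is 31 July 2010.
31 July 2010 falls on a Saturday. Rolling to the next business day gives 2 August 2010, a Monday.
Applying the 1 month extension: 1 month after 2 August 2010 is 2 September 2010.
2 September 2010 (Thursday) is already a business day.
Counting 10 further business days from 2 September 2010 reaches 16 September 2010.
16 September 2010 (Thursday) is already a business day.
Final deadline: 16 September 2010.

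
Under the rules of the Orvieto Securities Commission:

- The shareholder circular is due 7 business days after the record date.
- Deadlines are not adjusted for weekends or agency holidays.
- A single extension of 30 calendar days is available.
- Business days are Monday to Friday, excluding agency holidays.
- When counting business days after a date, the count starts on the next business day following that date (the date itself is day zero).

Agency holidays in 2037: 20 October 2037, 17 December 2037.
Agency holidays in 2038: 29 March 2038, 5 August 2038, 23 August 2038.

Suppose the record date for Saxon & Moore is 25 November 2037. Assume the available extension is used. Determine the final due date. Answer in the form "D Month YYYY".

3 January 2038

Counting 7 business days after 25 November 2037 (skipping weekends and listed holidays) reaches 4 December 2037.
4 December 2037 is a Friday; no weekend or holiday adjustment applies.
Applying the 30-calendar-day extension: 4 December 2037 + 30 days = 3 January 2038.
3 January 2038 is a Sunday; no weekend or holiday adjustment applies.
Final deadline: 3 January 2038.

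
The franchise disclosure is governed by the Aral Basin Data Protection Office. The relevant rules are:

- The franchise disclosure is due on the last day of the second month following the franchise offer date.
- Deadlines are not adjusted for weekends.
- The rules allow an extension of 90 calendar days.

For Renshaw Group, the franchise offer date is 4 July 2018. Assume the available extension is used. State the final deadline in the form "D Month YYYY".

2 months after 4 July 2018 falls in September 2018; the last day of that month is 30 September 2018.
No adjustment is made for weekends or holidays, so 30 September 2018 stands.
The 90-calendar-day extension moves the deadline from 30 September 2018 to 29 December 2018.
29 December 2018 is a Saturday; no weekend or holiday adjustment applies.
Final deadline: 29 December 2018.

29 December 2018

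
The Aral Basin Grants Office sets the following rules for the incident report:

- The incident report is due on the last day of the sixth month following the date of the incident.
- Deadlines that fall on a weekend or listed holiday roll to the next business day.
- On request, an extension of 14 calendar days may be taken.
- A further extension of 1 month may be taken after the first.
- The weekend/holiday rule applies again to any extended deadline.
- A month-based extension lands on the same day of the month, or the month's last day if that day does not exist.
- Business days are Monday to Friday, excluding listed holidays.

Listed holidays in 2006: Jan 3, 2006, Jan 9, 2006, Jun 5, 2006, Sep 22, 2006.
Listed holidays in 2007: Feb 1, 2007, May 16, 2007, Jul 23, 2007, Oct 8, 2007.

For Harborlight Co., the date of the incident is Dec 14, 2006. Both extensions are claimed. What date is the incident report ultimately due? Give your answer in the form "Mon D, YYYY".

Aug 16, 2007

The sixth month after Dec 14, 2006 is June 2007, whose last day is Jun 30, 2007.
Jun 30, 2007 is a Saturday; the next business day is Jul 2, 2007 (Monday).
With the 14-day extension, Jul 2, 2007 becomes Jul 16, 2007.
Jul 16, 2007 falls on a Monday, which is a business day, so no adjustment is needed.
The 1 month extension carries Jul 16, 2007 to Aug 16, 2007.
Since Aug 16, 2007 is a Thursday and not a holiday, the date is unchanged.
So the filing is due Aug 16, 2007.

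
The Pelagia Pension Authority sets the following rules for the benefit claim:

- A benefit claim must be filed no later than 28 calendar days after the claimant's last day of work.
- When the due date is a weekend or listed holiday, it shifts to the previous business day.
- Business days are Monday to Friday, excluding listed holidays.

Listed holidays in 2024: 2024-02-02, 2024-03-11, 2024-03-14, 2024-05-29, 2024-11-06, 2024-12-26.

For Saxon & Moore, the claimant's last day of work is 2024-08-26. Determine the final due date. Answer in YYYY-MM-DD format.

Adding 28 calendar days to 2024-08-26 gives 2024-09-23.
2024-09-23 is a Monday and not a listed holiday, so it stands.
So the filing is due 2024-09-23.

2024-09-23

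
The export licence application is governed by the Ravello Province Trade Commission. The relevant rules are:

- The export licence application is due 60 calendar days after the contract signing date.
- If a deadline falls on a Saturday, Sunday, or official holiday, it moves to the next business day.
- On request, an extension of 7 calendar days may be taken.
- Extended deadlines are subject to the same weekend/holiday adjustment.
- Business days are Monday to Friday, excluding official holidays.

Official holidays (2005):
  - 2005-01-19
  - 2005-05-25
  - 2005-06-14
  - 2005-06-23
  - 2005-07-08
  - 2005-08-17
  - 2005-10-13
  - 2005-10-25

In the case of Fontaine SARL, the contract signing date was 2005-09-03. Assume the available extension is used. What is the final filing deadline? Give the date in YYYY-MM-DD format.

60 calendar days after 2005-09-03 is 2005-11-02.
Since 2005-11-02 is a Wednesday and not a holiday, the date is unchanged.
The 7-calendar-day extension moves the deadline from 2005-11-02 to 2005-11-09.
2005-11-09 falls on a Wednesday, which is a business day, so no adjustment is needed.
The final due date is 2005-11-09.

2005-11-09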